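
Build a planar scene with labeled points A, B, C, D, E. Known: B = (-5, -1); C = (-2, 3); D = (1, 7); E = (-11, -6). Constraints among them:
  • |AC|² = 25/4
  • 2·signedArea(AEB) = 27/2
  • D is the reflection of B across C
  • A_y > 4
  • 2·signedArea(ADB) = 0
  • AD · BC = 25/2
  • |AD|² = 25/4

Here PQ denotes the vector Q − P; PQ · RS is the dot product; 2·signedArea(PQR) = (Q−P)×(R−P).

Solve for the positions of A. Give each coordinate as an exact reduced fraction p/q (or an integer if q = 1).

1. A_x = -1/2  [2·signedArea(ADB) = 0 ∩ 2·signedArea(AEB) = 27/2]
2. A_y = 5  [2·signedArea(ADB) = 0 ∩ 2·signedArea(AEB) = 27/2]
   → A = (-1/2, 5)

A = (-1/2, 5)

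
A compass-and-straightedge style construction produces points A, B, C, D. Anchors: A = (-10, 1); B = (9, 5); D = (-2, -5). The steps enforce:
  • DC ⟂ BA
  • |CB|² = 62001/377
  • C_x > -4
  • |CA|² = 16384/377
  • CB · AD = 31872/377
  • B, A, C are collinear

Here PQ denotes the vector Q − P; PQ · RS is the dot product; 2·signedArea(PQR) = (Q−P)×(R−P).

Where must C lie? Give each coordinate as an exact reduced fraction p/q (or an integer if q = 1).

1. C_x = -1338/377  [B, A, C are collinear ∩ DC ⟂ BA]
2. C_y = 889/377  [B, A, C are collinear ∩ DC ⟂ BA]
   → C = (-1338/377, 889/377)

C = (-1338/377, 889/377)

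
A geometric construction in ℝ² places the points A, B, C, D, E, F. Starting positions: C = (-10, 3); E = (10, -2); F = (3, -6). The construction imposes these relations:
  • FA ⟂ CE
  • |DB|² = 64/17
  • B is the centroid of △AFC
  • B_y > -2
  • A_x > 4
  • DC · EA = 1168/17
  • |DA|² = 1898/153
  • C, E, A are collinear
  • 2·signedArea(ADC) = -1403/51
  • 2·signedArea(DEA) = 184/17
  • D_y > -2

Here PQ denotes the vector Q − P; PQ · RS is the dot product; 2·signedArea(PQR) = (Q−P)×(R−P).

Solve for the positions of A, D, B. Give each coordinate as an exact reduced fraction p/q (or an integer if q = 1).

1. A_x = 74/17  [C, E, A are collinear ∩ FA ⟂ CE]
2. A_y = -10/17  [C, E, A are collinear ∩ FA ⟂ CE]
   → A = (74/17, -10/17)
3. D_x = 1  [DC · EA = 1168/17 ∩ 2·signedArea(ADC) = -1403/51]
4. D_y = -5/3  [DC · EA = 1168/17 ∩ 2·signedArea(ADC) = -1403/51]
   → D = (1, -5/3)
5. B_x = -15/17  [B is the centroid of △AFC]
6. B_y = -61/51  [B is the centroid of △AFC]
   → B = (-15/17, -61/51)

A = (74/17, -10/17)
B = (-15/17, -61/51)
D = (1, -5/3)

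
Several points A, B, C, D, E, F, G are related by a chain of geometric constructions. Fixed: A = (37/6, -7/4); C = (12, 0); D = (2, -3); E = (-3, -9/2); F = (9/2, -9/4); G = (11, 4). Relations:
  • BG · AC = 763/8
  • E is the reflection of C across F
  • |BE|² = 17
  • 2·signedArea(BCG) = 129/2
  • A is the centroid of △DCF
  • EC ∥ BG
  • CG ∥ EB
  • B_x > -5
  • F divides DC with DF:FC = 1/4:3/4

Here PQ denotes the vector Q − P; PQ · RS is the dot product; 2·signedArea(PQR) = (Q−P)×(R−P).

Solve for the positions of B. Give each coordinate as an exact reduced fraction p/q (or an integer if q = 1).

B = (-4, -1/2)

1. B_x = -4  [EC ∥ BG ∩ CG ∥ EB]
2. B_y = -1/2  [EC ∥ BG ∩ CG ∥ EB]
   → B = (-4, -1/2)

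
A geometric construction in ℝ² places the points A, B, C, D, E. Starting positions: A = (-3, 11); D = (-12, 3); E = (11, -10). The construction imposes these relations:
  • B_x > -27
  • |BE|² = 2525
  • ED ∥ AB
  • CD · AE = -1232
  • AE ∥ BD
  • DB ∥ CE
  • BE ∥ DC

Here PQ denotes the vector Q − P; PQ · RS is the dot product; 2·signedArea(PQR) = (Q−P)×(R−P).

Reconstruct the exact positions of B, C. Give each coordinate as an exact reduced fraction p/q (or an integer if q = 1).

1. B_x = -26  [AE ∥ BD ∩ ED ∥ AB]
2. B_y = 24  [AE ∥ BD ∩ ED ∥ AB]
   → B = (-26, 24)
3. C_x = 25  [DB ∥ CE ∩ BE ∥ DC]
4. C_y = -31  [DB ∥ CE ∩ BE ∥ DC]
   → C = (25, -31)

B = (-26, 24)
C = (25, -31)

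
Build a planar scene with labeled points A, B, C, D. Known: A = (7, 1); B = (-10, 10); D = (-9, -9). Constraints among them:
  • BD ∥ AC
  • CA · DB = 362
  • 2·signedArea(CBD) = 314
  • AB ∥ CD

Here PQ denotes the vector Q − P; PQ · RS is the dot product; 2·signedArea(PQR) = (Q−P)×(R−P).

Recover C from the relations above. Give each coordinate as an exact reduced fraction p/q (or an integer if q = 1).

C = (8, -18)

1. C_x = 8  [AB ∥ CD ∩ BD ∥ AC]
2. C_y = -18  [AB ∥ CD ∩ BD ∥ AC]
   → C = (8, -18)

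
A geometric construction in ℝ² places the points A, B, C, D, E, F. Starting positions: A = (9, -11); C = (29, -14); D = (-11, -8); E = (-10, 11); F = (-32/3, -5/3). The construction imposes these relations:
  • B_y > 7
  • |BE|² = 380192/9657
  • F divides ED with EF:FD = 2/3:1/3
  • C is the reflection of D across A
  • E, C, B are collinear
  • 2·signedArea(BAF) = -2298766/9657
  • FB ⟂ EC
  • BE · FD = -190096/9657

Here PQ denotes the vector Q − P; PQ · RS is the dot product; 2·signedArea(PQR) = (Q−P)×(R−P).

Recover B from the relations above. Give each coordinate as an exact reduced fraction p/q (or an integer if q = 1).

1. B_x = -5062/1073  [E, C, B are collinear ∩ FB ⟂ EC]
2. B_y = 24509/3219  [E, C, B are collinear ∩ FB ⟂ EC]
   → B = (-5062/1073, 24509/3219)

B = (-5062/1073, 24509/3219)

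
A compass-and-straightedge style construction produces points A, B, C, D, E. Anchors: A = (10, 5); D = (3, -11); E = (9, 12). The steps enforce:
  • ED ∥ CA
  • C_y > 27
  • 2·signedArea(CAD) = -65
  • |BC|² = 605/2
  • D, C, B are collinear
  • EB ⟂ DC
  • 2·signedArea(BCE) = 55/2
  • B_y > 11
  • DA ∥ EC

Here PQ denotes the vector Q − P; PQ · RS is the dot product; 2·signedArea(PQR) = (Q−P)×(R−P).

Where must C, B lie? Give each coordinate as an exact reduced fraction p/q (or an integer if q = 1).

1. C_x = 16  [ED ∥ CA ∩ DA ∥ EC]
2. C_y = 28  [ED ∥ CA ∩ DA ∥ EC]
   → C = (16, 28)
3. B_x = 21/2  [D, C, B are collinear ∩ EB ⟂ DC]
4. B_y = 23/2  [D, C, B are collinear ∩ EB ⟂ DC]
   → B = (21/2, 23/2)

B = (21/2, 23/2)
C = (16, 28)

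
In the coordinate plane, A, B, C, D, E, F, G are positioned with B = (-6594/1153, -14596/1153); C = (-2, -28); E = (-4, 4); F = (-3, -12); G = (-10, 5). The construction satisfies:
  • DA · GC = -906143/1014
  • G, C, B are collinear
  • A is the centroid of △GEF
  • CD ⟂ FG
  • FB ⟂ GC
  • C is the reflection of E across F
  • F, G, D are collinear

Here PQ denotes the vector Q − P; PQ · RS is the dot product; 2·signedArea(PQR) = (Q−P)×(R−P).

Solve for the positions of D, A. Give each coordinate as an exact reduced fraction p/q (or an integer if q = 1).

1. D_x = 939/338  [F, G, D are collinear ∩ CD ⟂ FG]
2. D_y = -8799/338  [F, G, D are collinear ∩ CD ⟂ FG]
   → D = (939/338, -8799/338)
3. A_x = -17/3  [A is the centroid of △GEF]
4. A_y = -1  [A is the centroid of △GEF]
   → A = (-17/3, -1)

A = (-17/3, -1)
D = (939/338, -8799/338)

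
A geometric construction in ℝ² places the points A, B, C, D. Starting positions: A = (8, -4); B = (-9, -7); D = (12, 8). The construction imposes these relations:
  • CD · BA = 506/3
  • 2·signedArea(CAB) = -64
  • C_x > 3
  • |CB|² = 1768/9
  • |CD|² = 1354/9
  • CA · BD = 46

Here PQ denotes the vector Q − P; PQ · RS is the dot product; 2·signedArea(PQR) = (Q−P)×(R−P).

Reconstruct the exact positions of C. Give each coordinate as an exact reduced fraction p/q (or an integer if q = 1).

C = (11/3, -1)

1. C_x = 11/3  [CD · BA = 506/3 ∩ 2·signedArea(CAB) = -64]
2. C_y = -1  [CD · BA = 506/3 ∩ 2·signedArea(CAB) = -64]
   → C = (11/3, -1)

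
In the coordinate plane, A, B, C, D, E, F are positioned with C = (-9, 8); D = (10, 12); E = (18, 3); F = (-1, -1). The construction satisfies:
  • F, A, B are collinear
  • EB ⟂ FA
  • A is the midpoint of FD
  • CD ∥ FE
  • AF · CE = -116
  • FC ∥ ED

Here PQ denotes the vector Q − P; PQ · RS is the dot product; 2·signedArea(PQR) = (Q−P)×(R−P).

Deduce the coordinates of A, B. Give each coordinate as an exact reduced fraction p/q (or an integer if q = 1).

1. A_x = 9/2  [A is the midpoint of FD]
2. A_y = 11/2  [A is the midpoint of FD]
   → A = (9/2, 11/2)
3. B_x = 89/10  [F, A, B are collinear ∩ EB ⟂ FA]
4. B_y = 107/10  [F, A, B are collinear ∩ EB ⟂ FA]
   → B = (89/10, 107/10)

A = (9/2, 11/2)
B = (89/10, 107/10)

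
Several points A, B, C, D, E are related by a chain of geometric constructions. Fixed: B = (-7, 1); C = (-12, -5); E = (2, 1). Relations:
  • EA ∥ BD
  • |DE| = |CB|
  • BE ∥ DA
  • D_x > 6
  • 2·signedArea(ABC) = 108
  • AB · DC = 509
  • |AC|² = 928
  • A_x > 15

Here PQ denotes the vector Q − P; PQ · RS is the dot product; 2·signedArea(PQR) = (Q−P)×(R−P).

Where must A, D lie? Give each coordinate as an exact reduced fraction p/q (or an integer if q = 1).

A = (16, 7)
D = (7, 7)

1. A_x = 16  [line 6·x + -5·y + -61 = 0 ∩ |AC|² = 928]
2. A_y = 7  [line 6·x + -5·y + -61 = 0 ∩ |AC|² = 928]
   → A = (16, 7)
3. D_x = 7  [BE ∥ DA ∩ EA ∥ BD]
4. D_y = 7  [BE ∥ DA ∩ EA ∥ BD]
   → D = (7, 7)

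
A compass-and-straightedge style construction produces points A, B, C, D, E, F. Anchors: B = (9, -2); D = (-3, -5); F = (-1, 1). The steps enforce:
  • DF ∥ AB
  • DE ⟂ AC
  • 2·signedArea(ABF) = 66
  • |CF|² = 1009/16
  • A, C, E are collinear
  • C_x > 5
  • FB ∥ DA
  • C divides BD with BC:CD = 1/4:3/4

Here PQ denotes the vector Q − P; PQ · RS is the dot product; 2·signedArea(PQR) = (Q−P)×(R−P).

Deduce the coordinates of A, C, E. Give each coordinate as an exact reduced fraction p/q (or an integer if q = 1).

1. A_x = 7  [DF ∥ AB ∩ FB ∥ DA]
2. A_y = -8  [DF ∥ AB ∩ FB ∥ DA]
   → A = (7, -8)
3. C_x = 6  [C divides BD with BC:CD = 1/4:3/4]
4. C_y = -11/4  [C divides BD with BC:CD = 1/4:3/4]
   → C = (6, -11/4)
5. E_x = 2787/457  [A, C, E are collinear ∩ DE ⟂ AC]
6. E_y = -1493/457  [A, C, E are collinear ∩ DE ⟂ AC]
   → E = (2787/457, -1493/457)

A = (7, -8)
C = (6, -11/4)
E = (2787/457, -1493/457)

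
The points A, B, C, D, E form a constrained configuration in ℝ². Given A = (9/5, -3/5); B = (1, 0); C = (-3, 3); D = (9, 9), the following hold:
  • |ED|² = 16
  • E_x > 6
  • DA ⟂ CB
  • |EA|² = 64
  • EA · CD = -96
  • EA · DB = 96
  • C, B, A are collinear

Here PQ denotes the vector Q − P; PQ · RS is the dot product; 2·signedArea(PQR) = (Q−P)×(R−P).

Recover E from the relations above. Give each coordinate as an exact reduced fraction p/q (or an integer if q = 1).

E = (33/5, 29/5)

1. E_x = 33/5  [EA · DB = 96 ∩ EA · CD = -96]
2. E_y = 29/5  [EA · DB = 96 ∩ EA · CD = -96]
   → E = (33/5, 29/5)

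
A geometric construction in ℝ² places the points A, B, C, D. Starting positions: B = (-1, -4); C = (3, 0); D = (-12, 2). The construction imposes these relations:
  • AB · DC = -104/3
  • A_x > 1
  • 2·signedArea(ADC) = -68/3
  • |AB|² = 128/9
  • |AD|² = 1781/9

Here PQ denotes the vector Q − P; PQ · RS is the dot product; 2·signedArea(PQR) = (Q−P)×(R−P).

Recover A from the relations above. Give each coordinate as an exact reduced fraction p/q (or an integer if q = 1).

A = (5/3, -4/3)

1. A_x = 5/3  [2·signedArea(ADC) = -68/3 ∩ AB · DC = -104/3]
2. A_y = -4/3  [2·signedArea(ADC) = -68/3 ∩ AB · DC = -104/3]
   → A = (5/3, -4/3)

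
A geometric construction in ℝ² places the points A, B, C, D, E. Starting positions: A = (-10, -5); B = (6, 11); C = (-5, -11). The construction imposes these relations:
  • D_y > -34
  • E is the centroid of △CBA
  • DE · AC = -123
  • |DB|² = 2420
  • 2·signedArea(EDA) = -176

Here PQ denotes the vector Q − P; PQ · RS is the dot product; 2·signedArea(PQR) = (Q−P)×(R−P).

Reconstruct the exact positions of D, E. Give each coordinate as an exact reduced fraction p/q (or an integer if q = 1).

1. E_x = -3  [E is the centroid of △CBA]
2. E_y = -5/3  [E is the centroid of △CBA]
   → E = (-3, -5/3)
3. D_x = -16  [DE · AC = -123 ∩ 2·signedArea(EDA) = -176]
4. D_y = -33  [DE · AC = -123 ∩ 2·signedArea(EDA) = -176]
   → D = (-16, -33)

D = (-16, -33)
E = (-3, -5/3)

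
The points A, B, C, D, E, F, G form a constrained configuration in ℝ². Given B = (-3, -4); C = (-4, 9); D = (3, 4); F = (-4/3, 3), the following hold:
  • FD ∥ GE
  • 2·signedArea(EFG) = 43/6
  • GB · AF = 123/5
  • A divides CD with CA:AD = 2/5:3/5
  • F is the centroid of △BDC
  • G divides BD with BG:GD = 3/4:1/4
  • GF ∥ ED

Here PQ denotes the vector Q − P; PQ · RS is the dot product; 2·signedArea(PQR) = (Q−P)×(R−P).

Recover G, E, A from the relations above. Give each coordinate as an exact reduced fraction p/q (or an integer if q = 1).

1. G_x = 3/2  [G divides BD with BG:GD = 3/4:1/4]
2. G_y = 2  [G divides BD with BG:GD = 3/4:1/4]
   → G = (3/2, 2)
3. E_x = 35/6  [GF ∥ ED ∩ FD ∥ GE]
4. E_y = 3  [GF ∥ ED ∩ FD ∥ GE]
   → E = (35/6, 3)
5. A_x = -6/5  [A divides CD with CA:AD = 2/5:3/5]
6. A_y = 7  [A divides CD with CA:AD = 2/5:3/5]
   → A = (-6/5, 7)

A = (-6/5, 7)
E = (35/6, 3)
G = (3/2, 2)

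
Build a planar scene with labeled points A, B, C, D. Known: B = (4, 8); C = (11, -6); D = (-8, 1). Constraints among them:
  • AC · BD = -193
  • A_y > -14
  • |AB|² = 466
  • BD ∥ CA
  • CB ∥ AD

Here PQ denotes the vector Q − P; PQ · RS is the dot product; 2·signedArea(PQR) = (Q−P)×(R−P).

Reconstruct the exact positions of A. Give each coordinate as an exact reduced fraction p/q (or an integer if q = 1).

1. A_x = -1  [CB ∥ AD ∩ BD ∥ CA]
2. A_y = -13  [CB ∥ AD ∩ BD ∥ CA]
   → A = (-1, -13)

A = (-1, -13)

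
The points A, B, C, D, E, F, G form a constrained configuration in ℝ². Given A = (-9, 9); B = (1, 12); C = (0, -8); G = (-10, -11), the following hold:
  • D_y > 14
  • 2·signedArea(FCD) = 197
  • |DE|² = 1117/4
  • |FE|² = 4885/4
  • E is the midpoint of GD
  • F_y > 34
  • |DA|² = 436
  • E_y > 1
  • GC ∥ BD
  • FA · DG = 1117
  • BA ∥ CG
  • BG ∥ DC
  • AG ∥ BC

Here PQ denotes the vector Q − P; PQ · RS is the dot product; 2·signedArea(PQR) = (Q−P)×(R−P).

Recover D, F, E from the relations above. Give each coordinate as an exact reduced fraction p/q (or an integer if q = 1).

D = (11, 15)
E = (1/2, 2)
F = (12, 35)

1. D_x = 11  [BG ∥ DC ∩ GC ∥ BD]
2. D_y = 15  [BG ∥ DC ∩ GC ∥ BD]
   → D = (11, 15)
3. F_x = 12  [FA · DG = 1117 ∩ 2·signedArea(FCD) = 197]
4. F_y = 35  [FA · DG = 1117 ∩ 2·signedArea(FCD) = 197]
   → F = (12, 35)
5. E_x = 1/2  [E is the midpoint of GD]
6. E_y = 2  [E is the midpoint of GD]
   → E = (1/2, 2)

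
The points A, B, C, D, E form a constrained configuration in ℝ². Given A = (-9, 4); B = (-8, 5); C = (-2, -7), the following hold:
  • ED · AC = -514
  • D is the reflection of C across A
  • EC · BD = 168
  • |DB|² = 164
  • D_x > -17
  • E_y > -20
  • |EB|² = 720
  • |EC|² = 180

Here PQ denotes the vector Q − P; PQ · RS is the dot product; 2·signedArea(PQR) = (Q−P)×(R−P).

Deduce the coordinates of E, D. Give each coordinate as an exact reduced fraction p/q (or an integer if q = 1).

1. D_x = -16  [D is the reflection of C across A]
2. D_y = 15  [D is the reflection of C across A]
   → D = (-16, 15)
3. E_x = 4  [ED · AC = -514 ∩ EC · BD = 168]
4. E_y = -19  [ED · AC = -514 ∩ EC · BD = 168]
   → E = (4, -19)

D = (-16, 15)
E = (4, -19)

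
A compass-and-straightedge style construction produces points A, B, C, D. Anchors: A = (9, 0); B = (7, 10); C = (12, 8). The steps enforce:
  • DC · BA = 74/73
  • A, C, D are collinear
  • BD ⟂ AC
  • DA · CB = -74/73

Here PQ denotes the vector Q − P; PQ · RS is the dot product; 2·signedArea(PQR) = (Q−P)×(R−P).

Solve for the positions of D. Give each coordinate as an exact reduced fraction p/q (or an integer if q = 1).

D = (879/73, 592/73)

1. D_x = 879/73  [A, C, D are collinear ∩ BD ⟂ AC]
2. D_y = 592/73  [A, C, D are collinear ∩ BD ⟂ AC]
   → D = (879/73, 592/73)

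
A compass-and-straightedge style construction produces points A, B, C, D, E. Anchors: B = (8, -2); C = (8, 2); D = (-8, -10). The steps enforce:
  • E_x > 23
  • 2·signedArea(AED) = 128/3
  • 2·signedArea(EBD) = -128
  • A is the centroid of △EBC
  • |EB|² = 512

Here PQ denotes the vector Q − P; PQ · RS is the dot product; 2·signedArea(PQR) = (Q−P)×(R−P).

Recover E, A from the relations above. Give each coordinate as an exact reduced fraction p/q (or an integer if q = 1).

1. E_x = 24  [line 8·x + -16·y + 32 = 0 ∩ |EB|² = 512]
2. E_y = 14  [line 8·x + -16·y + 32 = 0 ∩ |EB|² = 512]
   → E = (24, 14)
3. A_x = 40/3  [A is the centroid of △EBC]
4. A_y = 14/3  [A is the centroid of △EBC]
   → A = (40/3, 14/3)

A = (40/3, 14/3)
E = (24, 14)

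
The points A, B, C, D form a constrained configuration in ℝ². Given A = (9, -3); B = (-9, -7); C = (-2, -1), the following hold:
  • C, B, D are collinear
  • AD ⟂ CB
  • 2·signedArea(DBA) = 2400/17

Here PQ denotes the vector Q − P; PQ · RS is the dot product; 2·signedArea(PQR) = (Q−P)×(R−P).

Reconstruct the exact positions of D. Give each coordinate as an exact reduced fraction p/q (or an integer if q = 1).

1. D_x = 57/17  [C, B, D are collinear ∩ AD ⟂ CB]
2. D_y = 61/17  [C, B, D are collinear ∩ AD ⟂ CB]
   → D = (57/17, 61/17)

D = (57/17, 61/17)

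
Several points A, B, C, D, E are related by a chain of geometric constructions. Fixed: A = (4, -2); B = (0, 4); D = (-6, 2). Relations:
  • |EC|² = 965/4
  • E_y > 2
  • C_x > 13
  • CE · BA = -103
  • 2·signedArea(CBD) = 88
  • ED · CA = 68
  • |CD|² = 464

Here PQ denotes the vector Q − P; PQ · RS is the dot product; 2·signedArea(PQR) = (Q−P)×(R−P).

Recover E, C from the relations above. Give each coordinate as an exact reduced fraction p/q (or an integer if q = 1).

1. C_x = 14  [line 2·x + -6·y + -64 = 0 ∩ |CD|² = 464]
2. C_y = -6  [line 2·x + -6·y + -64 = 0 ∩ |CD|² = 464]
   → C = (14, -6)
3. E_x = 1  [ED · CA = 68 ∩ CE · BA = -103]
4. E_y = 5/2  [ED · CA = 68 ∩ CE · BA = -103]
   → E = (1, 5/2)

C = (14, -6)
E = (1, 5/2)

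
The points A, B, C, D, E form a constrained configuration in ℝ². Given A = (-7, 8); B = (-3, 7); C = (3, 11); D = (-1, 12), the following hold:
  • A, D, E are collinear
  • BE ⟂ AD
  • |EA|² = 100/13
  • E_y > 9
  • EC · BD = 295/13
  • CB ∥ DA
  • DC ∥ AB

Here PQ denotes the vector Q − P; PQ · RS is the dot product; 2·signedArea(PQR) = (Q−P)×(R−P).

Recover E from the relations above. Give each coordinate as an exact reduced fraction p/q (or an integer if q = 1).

1. E_x = -61/13  [A, D, E are collinear ∩ BE ⟂ AD]
2. E_y = 124/13  [A, D, E are collinear ∩ BE ⟂ AD]
   → E = (-61/13, 124/13)

E = (-61/13, 124/13)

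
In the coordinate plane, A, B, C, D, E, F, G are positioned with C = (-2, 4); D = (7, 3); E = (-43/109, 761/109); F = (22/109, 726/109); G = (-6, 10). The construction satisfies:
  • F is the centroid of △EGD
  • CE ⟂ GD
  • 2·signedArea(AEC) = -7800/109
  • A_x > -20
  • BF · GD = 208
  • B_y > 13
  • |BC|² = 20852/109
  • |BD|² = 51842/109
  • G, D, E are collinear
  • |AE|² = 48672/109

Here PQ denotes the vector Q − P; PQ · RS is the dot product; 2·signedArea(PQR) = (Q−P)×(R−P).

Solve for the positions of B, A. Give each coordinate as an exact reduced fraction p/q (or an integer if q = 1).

A = (-19, 17)
B = (-1330/109, 1454/109)

1. B_x = -1330/109  [line -13·x + 7·y + -252 = 0 ∩ |BC|² = 20852/109]
2. B_y = 1454/109  [line -13·x + 7·y + -252 = 0 ∩ |BC|² = 20852/109]
   → B = (-1330/109, 1454/109)
3. A_x = -19  [line 325/109·x + -175/109·y + 9150/109 = 0 ∩ |AE|² = 48672/109]
4. A_y = 17  [line 325/109·x + -175/109·y + 9150/109 = 0 ∩ |AE|² = 48672/109]
   → A = (-19, 17)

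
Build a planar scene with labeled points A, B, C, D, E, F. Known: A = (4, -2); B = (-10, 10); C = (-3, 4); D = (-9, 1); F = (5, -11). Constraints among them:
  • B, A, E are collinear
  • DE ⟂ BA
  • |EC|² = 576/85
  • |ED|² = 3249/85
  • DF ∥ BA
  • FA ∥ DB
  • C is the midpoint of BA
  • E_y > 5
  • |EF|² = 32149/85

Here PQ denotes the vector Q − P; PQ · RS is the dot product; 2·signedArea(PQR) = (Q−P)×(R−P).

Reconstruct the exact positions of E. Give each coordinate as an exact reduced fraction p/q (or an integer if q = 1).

1. E_x = -423/85  [B, A, E are collinear ∩ DE ⟂ BA]
2. E_y = 484/85  [B, A, E are collinear ∩ DE ⟂ BA]
   → E = (-423/85, 484/85)

E = (-423/85, 484/85)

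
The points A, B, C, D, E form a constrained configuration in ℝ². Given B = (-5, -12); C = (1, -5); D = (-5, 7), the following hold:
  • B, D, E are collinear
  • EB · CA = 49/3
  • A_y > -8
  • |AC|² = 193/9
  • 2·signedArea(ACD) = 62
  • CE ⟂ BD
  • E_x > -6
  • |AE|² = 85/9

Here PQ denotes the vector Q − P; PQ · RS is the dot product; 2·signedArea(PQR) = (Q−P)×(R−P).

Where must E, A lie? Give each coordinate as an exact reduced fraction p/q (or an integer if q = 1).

1. E_x = -5  [B, D, E are collinear ∩ CE ⟂ BD]
2. E_y = -5  [B, D, E are collinear ∩ CE ⟂ BD]
   → E = (-5, -5)
3. A_x = -3  [2·signedArea(ACD) = 62 ∩ EB · CA = 49/3]
4. A_y = -22/3  [2·signedArea(ACD) = 62 ∩ EB · CA = 49/3]
   → A = (-3, -22/3)

A = (-3, -22/3)
E = (-5, -5)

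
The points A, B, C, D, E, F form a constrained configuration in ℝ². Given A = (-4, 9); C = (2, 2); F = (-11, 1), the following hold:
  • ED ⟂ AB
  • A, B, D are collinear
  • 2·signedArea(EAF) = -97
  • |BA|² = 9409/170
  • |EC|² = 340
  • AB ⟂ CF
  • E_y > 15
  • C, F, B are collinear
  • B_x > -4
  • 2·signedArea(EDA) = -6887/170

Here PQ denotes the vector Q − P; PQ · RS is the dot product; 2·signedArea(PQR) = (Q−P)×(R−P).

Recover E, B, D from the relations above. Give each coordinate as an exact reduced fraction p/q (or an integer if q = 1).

B = (-583/170, 269/170)
D = (-777/170, 2791/170)
E = (-10, 16)

1. E_x = -10  [line 8·x + -7·y + 192 = 0 ∩ |EC|² = 340]
2. E_y = 16  [line 8·x + -7·y + 192 = 0 ∩ |EC|² = 340]
   → E = (-10, 16)
3. B_x = -583/170  [C, F, B are collinear ∩ AB ⟂ CF]
4. B_y = 269/170  [C, F, B are collinear ∩ AB ⟂ CF]
   → B = (-583/170, 269/170)
5. D_x = -777/170  [2·signedArea(EDA) = -6887/170 ∩ A, B, D are collinear]
6. D_y = 2791/170  [2·signedArea(EDA) = -6887/170 ∩ A, B, D are collinear]
   → D = (-777/170, 2791/170)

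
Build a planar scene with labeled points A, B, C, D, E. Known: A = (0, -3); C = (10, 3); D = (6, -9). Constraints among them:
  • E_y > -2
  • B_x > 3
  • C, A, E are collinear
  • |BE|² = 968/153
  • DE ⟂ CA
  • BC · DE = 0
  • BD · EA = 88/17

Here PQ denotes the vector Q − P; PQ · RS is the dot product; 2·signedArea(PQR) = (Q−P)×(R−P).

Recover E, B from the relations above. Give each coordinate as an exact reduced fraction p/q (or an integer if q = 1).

1. E_x = 30/17  [C, A, E are collinear ∩ DE ⟂ CA]
2. E_y = -33/17  [C, A, E are collinear ∩ DE ⟂ CA]
   → E = (30/17, -33/17)
3. B_x = 200/51  [BC · DE = 0 ∩ BD · EA = 88/17]
4. B_y = -11/17  [BC · DE = 0 ∩ BD · EA = 88/17]
   → B = (200/51, -11/17)

B = (200/51, -11/17)
E = (30/17, -33/17)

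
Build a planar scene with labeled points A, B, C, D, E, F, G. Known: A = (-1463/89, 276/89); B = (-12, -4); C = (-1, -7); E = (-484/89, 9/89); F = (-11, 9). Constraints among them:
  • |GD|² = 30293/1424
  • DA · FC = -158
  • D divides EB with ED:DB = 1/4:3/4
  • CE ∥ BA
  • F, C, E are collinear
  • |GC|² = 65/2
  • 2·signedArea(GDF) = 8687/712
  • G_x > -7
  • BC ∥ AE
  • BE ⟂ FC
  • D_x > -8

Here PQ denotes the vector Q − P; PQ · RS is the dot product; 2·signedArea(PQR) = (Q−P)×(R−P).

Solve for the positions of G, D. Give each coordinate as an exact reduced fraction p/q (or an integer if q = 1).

1. D_x = -630/89  [D divides EB with ED:DB = 1/4:3/4]
2. D_y = -329/356  [D divides EB with ED:DB = 1/4:3/4]
   → D = (-630/89, -329/356)
3. G_x = -13/2  [line -3533/356·x + -349/89·y + -61285/712 = 0 ∩ |GD|² = 30293/1424]
4. G_y = -11/2  [line -3533/356·x + -349/89·y + -61285/712 = 0 ∩ |GD|² = 30293/1424]
   → G = (-13/2, -11/2)

D = (-630/89, -329/356)
G = (-13/2, -11/2)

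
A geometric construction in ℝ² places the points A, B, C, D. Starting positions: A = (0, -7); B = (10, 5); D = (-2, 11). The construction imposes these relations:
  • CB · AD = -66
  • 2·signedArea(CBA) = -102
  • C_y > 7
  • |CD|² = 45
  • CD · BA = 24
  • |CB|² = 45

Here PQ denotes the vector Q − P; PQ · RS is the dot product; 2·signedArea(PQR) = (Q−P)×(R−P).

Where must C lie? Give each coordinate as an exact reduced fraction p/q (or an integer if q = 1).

1. C_x = 4  [2·signedArea(CBA) = -102 ∩ CB · AD = -66]
2. C_y = 8  [2·signedArea(CBA) = -102 ∩ CB · AD = -66]
   → C = (4, 8)

C = (4, 8)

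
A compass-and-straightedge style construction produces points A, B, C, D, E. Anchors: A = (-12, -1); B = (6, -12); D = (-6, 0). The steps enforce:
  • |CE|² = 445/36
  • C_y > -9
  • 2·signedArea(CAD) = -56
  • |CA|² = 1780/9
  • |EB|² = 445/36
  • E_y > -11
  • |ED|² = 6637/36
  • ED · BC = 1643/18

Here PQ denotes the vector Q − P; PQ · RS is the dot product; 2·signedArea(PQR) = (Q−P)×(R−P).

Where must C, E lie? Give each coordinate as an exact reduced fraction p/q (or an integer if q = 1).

C = (0, -25/3)
E = (3, -61/6)

1. C_x = 0  [line -1·x + 6·y + 50 = 0 ∩ |CA|² = 1780/9]
2. C_y = -25/3  [line -1·x + 6·y + 50 = 0 ∩ |CA|² = 1780/9]
   → C = (0, -25/3)
3. E_x = 3  [line 6·x + -11/3·y + -995/18 = 0 ∩ |CE|² = 445/36]
4. E_y = -61/6  [line 6·x + -11/3·y + -995/18 = 0 ∩ |CE|² = 445/36]
   → E = (3, -61/6)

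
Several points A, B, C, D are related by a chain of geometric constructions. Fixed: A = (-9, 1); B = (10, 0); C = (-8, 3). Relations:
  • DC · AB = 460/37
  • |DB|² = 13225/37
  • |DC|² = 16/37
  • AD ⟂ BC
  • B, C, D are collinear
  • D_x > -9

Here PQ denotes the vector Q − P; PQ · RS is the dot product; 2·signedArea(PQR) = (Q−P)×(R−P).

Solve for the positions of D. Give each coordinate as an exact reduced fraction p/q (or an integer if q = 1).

1. D_x = -320/37  [B, C, D are collinear ∩ AD ⟂ BC]
2. D_y = 115/37  [B, C, D are collinear ∩ AD ⟂ BC]
   → D = (-320/37, 115/37)

D = (-320/37, 115/37)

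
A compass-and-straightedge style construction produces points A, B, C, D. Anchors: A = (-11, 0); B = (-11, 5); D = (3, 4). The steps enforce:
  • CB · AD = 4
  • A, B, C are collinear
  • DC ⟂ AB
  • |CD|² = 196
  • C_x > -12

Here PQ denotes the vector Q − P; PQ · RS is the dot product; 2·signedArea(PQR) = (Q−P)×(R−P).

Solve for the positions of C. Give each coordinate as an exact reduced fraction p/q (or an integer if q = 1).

1. C_x = -11  [A, B, C are collinear ∩ DC ⟂ AB]
2. C_y = 4  [A, B, C are collinear ∩ DC ⟂ AB]
   → C = (-11, 4)

C = (-11, 4)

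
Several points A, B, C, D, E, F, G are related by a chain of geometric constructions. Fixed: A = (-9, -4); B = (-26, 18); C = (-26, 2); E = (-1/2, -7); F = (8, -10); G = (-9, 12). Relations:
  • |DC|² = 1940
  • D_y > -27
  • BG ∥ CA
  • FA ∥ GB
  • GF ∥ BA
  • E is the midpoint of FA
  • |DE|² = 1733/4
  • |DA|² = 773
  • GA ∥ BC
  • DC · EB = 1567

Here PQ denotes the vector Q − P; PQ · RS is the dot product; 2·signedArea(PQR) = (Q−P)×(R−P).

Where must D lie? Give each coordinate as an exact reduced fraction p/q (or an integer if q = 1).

1. D_x = 8  [line 51/2·x + -25·y + -854 = 0 ∩ |DC|² = 1940]
2. D_y = -26  [line 51/2·x + -25·y + -854 = 0 ∩ |DC|² = 1940]
   → D = (8, -26)

D = (8, -26)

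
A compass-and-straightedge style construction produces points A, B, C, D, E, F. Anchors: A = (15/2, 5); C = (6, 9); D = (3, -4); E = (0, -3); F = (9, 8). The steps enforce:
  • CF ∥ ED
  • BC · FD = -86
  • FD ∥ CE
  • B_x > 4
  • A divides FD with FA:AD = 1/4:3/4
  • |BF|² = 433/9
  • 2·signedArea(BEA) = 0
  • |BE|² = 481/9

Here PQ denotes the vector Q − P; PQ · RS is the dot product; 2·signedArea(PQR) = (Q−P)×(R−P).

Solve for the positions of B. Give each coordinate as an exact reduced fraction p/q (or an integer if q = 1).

B = (5, 7/3)

1. B_x = 5  [2·signedArea(BEA) = 0 ∩ BC · FD = -86]
2. B_y = 7/3  [2·signedArea(BEA) = 0 ∩ BC · FD = -86]
   → B = (5, 7/3)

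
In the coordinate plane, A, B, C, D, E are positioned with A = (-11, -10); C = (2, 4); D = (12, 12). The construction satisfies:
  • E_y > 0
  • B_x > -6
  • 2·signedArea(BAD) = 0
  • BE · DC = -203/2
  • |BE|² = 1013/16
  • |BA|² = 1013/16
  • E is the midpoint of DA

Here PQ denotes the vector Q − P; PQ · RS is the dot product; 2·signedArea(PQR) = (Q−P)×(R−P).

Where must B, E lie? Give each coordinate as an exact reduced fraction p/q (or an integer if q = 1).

B = (-21/4, -9/2)
E = (1/2, 1)

1. B_x = -21/4  [line -22·x + 23·y + -12 = 0 ∩ |BA|² = 1013/16]
2. B_y = -9/2  [line -22·x + 23·y + -12 = 0 ∩ |BA|² = 1013/16]
   → B = (-21/4, -9/2)
3. E_x = 1/2  [E is the midpoint of DA]
4. E_y = 1  [E is the midpoint of DA]
   → E = (1/2, 1)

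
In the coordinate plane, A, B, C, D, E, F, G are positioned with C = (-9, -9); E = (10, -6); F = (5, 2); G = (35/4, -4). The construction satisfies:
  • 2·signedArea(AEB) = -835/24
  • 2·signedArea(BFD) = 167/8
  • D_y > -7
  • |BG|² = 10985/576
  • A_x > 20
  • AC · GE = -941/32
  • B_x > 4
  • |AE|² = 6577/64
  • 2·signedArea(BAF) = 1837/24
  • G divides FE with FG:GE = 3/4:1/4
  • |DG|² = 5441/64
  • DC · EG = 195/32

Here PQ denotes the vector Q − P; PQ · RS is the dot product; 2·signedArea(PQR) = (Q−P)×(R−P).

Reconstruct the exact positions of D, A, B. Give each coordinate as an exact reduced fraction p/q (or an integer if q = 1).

A = (161/8, -11/2)
B = (109/24, -17/6)
D = (-1/8, -13/2)

1. A_x = 161/8  [line -5/4·x + 2·y + 1157/32 = 0 ∩ |AE|² = 6577/64]
2. A_y = -11/2  [line -5/4·x + 2·y + 1157/32 = 0 ∩ |AE|² = 6577/64]
   → A = (161/8, -11/2)
3. B_x = 109/24  [2·signedArea(BAF) = 1837/24 ∩ 2·signedArea(AEB) = -835/24]
4. B_y = -17/6  [2·signedArea(BAF) = 1837/24 ∩ 2·signedArea(AEB) = -835/24]
   → B = (109/24, -17/6)
5. D_x = -1/8  [DC · EG = 195/32 ∩ 2·signedArea(BFD) = 167/8]
6. D_y = -13/2  [DC · EG = 195/32 ∩ 2·signedArea(BFD) = 167/8]
   → D = (-1/8, -13/2)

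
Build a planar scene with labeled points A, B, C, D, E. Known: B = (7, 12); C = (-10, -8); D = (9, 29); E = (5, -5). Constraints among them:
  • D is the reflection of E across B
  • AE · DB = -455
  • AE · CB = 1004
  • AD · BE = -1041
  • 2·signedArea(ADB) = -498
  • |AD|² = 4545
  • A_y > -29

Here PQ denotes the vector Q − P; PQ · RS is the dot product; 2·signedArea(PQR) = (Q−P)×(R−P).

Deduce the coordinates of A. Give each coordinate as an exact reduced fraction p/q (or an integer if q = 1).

1. A_x = -27  [AE · CB = 1004 ∩ AE · DB = -455]
2. A_y = -28  [AE · CB = 1004 ∩ AE · DB = -455]
   → A = (-27, -28)

A = (-27, -28)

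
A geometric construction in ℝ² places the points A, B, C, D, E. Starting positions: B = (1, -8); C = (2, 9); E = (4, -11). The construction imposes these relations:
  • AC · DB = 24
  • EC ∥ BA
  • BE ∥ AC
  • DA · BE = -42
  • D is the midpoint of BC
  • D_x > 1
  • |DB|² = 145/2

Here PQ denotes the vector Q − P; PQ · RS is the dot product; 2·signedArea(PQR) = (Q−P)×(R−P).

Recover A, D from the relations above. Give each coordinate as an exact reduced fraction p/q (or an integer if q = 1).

1. A_x = -1  [BE ∥ AC ∩ EC ∥ BA]
2. A_y = 12  [BE ∥ AC ∩ EC ∥ BA]
   → A = (-1, 12)
3. D_x = 3/2  [D is the midpoint of BC]
4. D_y = 1/2  [D is the midpoint of BC]
   → D = (3/2, 1/2)

A = (-1, 12)
D = (3/2, 1/2)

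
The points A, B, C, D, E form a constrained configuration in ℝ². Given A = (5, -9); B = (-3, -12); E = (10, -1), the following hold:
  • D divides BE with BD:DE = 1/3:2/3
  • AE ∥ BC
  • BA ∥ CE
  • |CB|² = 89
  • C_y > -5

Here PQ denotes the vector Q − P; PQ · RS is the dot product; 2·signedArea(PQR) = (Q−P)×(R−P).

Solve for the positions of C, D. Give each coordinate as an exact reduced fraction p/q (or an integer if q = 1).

C = (2, -4)
D = (4/3, -25/3)

1. C_x = 2  [BA ∥ CE ∩ AE ∥ BC]
2. C_y = -4  [BA ∥ CE ∩ AE ∥ BC]
   → C = (2, -4)
3. D_x = 4/3  [D divides BE with BD:DE = 1/3:2/3]
4. D_y = -25/3  [D divides BE with BD:DE = 1/3:2/3]
   → D = (4/3, -25/3)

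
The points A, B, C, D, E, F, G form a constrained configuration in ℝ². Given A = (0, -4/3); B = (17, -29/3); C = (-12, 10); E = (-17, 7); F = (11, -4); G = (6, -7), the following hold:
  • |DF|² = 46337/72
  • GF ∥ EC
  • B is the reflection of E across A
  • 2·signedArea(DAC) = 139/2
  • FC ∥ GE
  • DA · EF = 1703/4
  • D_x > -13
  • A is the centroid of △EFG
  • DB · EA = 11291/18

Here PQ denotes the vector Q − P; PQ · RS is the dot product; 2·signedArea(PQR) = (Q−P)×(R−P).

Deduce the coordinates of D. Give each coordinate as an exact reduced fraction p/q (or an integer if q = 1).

1. D_x = -51/4  [DA · EF = 1703/4 ∩ 2·signedArea(DAC) = 139/2]
2. D_y = 59/12  [DA · EF = 1703/4 ∩ 2·signedArea(DAC) = 139/2]
   → D = (-51/4, 59/12)

D = (-51/4, 59/12)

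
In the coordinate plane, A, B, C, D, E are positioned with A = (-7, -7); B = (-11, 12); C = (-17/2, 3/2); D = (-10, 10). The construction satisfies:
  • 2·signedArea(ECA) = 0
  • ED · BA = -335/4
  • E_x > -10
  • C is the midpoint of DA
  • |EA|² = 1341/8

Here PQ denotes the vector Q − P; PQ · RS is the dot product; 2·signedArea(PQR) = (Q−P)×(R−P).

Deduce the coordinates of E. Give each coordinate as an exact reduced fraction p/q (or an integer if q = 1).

1. E_x = -37/4  [2·signedArea(ECA) = 0 ∩ ED · BA = -335/4]
2. E_y = 23/4  [2·signedArea(ECA) = 0 ∩ ED · BA = -335/4]
   → E = (-37/4, 23/4)

E = (-37/4, 23/4)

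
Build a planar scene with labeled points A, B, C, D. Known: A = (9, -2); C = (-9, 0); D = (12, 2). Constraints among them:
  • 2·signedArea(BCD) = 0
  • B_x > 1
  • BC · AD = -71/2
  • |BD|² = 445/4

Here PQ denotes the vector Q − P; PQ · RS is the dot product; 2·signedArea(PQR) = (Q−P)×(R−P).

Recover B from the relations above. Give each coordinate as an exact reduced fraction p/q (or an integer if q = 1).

1. B_x = 3/2  [2·signedArea(BCD) = 0 ∩ BC · AD = -71/2]
2. B_y = 1  [2·signedArea(BCD) = 0 ∩ BC · AD = -71/2]
   → B = (3/2, 1)

B = (3/2, 1)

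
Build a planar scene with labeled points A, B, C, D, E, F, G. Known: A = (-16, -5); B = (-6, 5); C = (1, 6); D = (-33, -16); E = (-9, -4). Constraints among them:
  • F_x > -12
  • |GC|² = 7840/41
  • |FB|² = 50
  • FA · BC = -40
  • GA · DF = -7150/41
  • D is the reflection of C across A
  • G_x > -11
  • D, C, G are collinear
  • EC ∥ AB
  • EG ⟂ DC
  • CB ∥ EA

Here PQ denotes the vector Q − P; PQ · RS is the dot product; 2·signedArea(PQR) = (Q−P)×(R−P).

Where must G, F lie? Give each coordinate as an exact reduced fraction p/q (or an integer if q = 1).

F = (-11, 0)
G = (-435/41, -62/41)

1. G_x = -435/41  [D, C, G are collinear ∩ EG ⟂ DC]
2. G_y = -62/41  [D, C, G are collinear ∩ EG ⟂ DC]
   → G = (-435/41, -62/41)
3. F_x = -11  [FA · BC = -40 ∩ GA · DF = -7150/41]
4. F_y = 0  [FA · BC = -40 ∩ GA · DF = -7150/41]
   → F = (-11, 0)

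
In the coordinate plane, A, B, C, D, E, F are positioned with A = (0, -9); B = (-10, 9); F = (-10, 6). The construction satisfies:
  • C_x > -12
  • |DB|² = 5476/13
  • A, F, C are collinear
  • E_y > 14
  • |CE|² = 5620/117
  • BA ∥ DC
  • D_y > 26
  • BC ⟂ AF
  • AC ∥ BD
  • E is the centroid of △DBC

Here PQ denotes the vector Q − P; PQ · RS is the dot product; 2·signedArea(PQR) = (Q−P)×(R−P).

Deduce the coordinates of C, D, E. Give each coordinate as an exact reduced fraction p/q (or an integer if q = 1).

1. C_x = -148/13  [A, F, C are collinear ∩ BC ⟂ AF]
2. C_y = 105/13  [A, F, C are collinear ∩ BC ⟂ AF]
   → C = (-148/13, 105/13)
3. D_x = -278/13  [BA ∥ DC ∩ AC ∥ BD]
4. D_y = 339/13  [BA ∥ DC ∩ AC ∥ BD]
   → D = (-278/13, 339/13)
5. E_x = -556/39  [E is the centroid of △DBC]
6. E_y = 187/13  [E is the centroid of △DBC]
   → E = (-556/39, 187/13)

C = (-148/13, 105/13)
D = (-278/13, 339/13)
E = (-556/39, 187/13)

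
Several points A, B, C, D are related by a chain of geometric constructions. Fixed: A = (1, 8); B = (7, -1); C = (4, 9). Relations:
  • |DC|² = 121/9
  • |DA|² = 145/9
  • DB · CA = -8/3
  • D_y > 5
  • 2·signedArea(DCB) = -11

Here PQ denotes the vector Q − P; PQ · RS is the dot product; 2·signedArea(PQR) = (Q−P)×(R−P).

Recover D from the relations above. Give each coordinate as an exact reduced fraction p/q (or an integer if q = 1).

1. D_x = 4  [2·signedArea(DCB) = -11 ∩ DB · CA = -8/3]
2. D_y = 16/3  [2·signedArea(DCB) = -11 ∩ DB · CA = -8/3]
   → D = (4, 16/3)

D = (4, 16/3)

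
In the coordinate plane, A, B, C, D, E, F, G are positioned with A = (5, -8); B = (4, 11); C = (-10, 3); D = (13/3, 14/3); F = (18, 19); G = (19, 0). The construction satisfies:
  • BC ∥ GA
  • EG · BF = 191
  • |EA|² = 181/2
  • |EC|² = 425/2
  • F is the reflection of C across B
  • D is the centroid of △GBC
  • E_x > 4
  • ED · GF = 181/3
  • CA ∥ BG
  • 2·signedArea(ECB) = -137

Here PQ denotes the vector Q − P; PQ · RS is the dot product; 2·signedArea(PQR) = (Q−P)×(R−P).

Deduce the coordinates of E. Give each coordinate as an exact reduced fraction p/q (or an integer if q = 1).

E = (9/2, 3/2)

1. E_x = 9/2  [EG · BF = 191 ∩ ED · GF = 181/3]
2. E_y = 3/2  [EG · BF = 191 ∩ ED · GF = 181/3]
   → E = (9/2, 3/2)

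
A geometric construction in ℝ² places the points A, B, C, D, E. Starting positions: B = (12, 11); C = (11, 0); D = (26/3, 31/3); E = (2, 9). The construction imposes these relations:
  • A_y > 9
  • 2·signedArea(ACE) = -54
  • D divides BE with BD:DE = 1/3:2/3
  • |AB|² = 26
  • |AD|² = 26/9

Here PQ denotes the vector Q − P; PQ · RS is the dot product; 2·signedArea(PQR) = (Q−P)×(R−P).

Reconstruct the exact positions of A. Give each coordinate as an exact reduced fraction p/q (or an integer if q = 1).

A = (7, 10)

1. A_x = 7  [line -9·x + -9·y + 153 = 0 ∩ |AD|² = 26/9]
2. A_y = 10  [line -9·x + -9·y + 153 = 0 ∩ |AD|² = 26/9]
   → A = (7, 10)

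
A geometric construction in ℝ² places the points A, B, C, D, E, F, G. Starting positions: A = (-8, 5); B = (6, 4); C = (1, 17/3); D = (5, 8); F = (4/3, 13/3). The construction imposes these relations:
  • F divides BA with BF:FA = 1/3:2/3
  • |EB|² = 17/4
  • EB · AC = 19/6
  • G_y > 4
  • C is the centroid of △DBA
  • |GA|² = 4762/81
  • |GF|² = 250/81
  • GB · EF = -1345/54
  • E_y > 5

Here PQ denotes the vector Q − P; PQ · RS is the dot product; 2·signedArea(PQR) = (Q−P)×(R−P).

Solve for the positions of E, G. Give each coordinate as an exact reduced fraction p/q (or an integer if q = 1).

1. E_x = 11/2  [line -9·x + -2/3·y + 107/2 = 0 ∩ |EB|² = 17/4]
2. E_y = 6  [line -9·x + -2/3·y + 107/2 = 0 ∩ |EB|² = 17/4]
   → E = (11/2, 6)
3. G_x = -1/3  [line 25/6·x + 5/3·y + -365/54 = 0 ∩ |GF|² = 250/81]
4. G_y = 44/9  [line 25/6·x + 5/3·y + -365/54 = 0 ∩ |GF|² = 250/81]
   → G = (-1/3, 44/9)

E = (11/2, 6)
G = (-1/3, 44/9)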